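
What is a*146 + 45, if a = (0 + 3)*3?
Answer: 1359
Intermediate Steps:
a = 9 (a = 3*3 = 9)
a*146 + 45 = 9*146 + 45 = 1314 + 45 = 1359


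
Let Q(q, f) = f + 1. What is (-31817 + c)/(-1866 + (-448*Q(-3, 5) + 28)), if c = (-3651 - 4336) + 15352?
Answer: 12226/2263 ≈ 5.4026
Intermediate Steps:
Q(q, f) = 1 + f
c = 7365 (c = -7987 + 15352 = 7365)
(-31817 + c)/(-1866 + (-448*Q(-3, 5) + 28)) = (-31817 + 7365)/(-1866 + (-448*(1 + 5) + 28)) = -24452/(-1866 + (-448*6 + 28)) = -24452/(-1866 + (-28*96 + 28)) = -24452/(-1866 + (-2688 + 28)) = -24452/(-1866 - 2660) = -24452/(-4526) = -24452*(-1/4526) = 12226/2263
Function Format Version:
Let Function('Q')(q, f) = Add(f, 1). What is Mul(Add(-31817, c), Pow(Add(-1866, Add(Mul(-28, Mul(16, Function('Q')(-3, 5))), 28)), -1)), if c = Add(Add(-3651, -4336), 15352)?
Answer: Rational(12226, 2263) ≈ 5.4026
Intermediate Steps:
Function('Q')(q, f) = Add(1, f)
c = 7365 (c = Add(-7987, 15352) = 7365)
Mul(Add(-31817, c), Pow(Add(-1866, Add(Mul(-28, Mul(16, Function('Q')(-3, 5))), 28)), -1)) = Mul(Add(-31817, 7365), Pow(Add(-1866, Add(Mul(-28, Mul(16, Add(1, 5))), 28)), -1)) = Mul(-24452, Pow(Add(-1866, Add(Mul(-28, Mul(16, 6)), 28)), -1)) = Mul(-24452, Pow(Add(-1866, Add(Mul(-28, 96), 28)), -1)) = Mul(-24452, Pow(Add(-1866, Add(-2688, 28)), -1)) = Mul(-24452, Pow(Add(-1866, -2660), -1)) = Mul(-24452, Pow(-4526, -1)) = Mul(-24452, Rational(-1, 4526)) = Rational(12226, 2263)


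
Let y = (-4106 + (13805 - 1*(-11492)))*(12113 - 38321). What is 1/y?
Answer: -1/555373728 ≈ -1.8006e-9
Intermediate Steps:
y = -555373728 (y = (-4106 + (13805 + 11492))*(-26208) = (-4106 + 25297)*(-26208) = 21191*(-26208) = -555373728)
1/y = 1/(-555373728) = -1/555373728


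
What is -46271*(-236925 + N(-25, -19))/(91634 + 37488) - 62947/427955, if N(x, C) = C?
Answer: 2345967320608693/27629202755 ≈ 84909.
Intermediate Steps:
-46271*(-236925 + N(-25, -19))/(91634 + 37488) - 62947/427955 = -46271*(-236925 - 19)/(91634 + 37488) - 62947/427955 = -46271/(129122/(-236944)) - 62947*1/427955 = -46271/(129122*(-1/236944)) - 62947/427955 = -46271/(-64561/118472) - 62947/427955 = -46271*(-118472/64561) - 62947/427955 = 5481817912/64561 - 62947/427955 = 2345967320608693/27629202755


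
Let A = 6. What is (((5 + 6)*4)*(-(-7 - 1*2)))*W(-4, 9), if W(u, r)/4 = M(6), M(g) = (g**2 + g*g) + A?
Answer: 123552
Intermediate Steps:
M(g) = 6 + 2*g**2 (M(g) = (g**2 + g*g) + 6 = (g**2 + g**2) + 6 = 2*g**2 + 6 = 6 + 2*g**2)
W(u, r) = 312 (W(u, r) = 4*(6 + 2*6**2) = 4*(6 + 2*36) = 4*(6 + 72) = 4*78 = 312)
(((5 + 6)*4)*(-(-7 - 1*2)))*W(-4, 9) = (((5 + 6)*4)*(-(-7 - 1*2)))*312 = ((11*4)*(-(-7 - 2)))*312 = (44*(-1*(-9)))*312 = (44*9)*312 = 396*312 = 123552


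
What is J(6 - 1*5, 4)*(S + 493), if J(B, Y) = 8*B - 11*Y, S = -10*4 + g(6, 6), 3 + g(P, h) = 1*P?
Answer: -16416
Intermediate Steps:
g(P, h) = -3 + P (g(P, h) = -3 + 1*P = -3 + P)
S = -37 (S = -10*4 + (-3 + 6) = -40 + 3 = -37)
J(B, Y) = -11*Y + 8*B
J(6 - 1*5, 4)*(S + 493) = (-11*4 + 8*(6 - 1*5))*(-37 + 493) = (-44 + 8*(6 - 5))*456 = (-44 + 8*1)*456 = (-44 + 8)*456 = -36*456 = -16416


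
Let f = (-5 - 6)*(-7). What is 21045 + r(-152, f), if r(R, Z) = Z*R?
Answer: 9341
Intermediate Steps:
f = 77 (f = -11*(-7) = 77)
r(R, Z) = R*Z
21045 + r(-152, f) = 21045 - 152*77 = 21045 - 11704 = 9341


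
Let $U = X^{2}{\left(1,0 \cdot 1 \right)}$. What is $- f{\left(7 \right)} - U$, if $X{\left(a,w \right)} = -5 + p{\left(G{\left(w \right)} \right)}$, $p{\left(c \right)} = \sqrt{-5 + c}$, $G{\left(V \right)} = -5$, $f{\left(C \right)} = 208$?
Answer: $-223 + 10 i \sqrt{10} \approx -223.0 + 31.623 i$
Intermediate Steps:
$X{\left(a,w \right)} = -5 + i \sqrt{10}$ ($X{\left(a,w \right)} = -5 + \sqrt{-5 - 5} = -5 + \sqrt{-10} = -5 + i \sqrt{10}$)
$U = \left(-5 + i \sqrt{10}\right)^{2} \approx 15.0 - 31.623 i$
$- f{\left(7 \right)} - U = \left(-1\right) 208 - \left(5 - i \sqrt{10}\right)^{2} = -208 - \left(5 - i \sqrt{10}\right)^{2}$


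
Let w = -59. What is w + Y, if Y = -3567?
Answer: -3626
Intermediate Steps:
w + Y = -59 - 3567 = -3626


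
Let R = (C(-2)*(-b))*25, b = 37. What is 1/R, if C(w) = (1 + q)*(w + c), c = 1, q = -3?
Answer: -1/1850 ≈ -0.00054054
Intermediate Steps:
C(w) = -2 - 2*w (C(w) = (1 - 3)*(w + 1) = -2*(1 + w) = -2 - 2*w)
R = -1850 (R = ((-2 - 2*(-2))*(-1*37))*25 = ((-2 + 4)*(-37))*25 = (2*(-37))*25 = -74*25 = -1850)
1/R = 1/(-1850) = -1/1850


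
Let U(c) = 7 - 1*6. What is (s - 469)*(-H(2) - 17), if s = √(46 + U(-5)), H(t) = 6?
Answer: 10787 - 23*√47 ≈ 10629.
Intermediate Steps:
U(c) = 1 (U(c) = 7 - 6 = 1)
s = √47 (s = √(46 + 1) = √47 ≈ 6.8557)
(s - 469)*(-H(2) - 17) = (√47 - 469)*(-1*6 - 17) = (-469 + √47)*(-6 - 17) = (-469 + √47)*(-23) = 10787 - 23*√47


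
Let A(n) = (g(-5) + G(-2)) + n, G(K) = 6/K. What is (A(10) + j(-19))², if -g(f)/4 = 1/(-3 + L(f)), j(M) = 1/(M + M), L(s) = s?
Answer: 20164/361 ≈ 55.856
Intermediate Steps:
j(M) = 1/(2*M)
g(f) = -4/(-3 + f)
A(n) = -5/2 + n (A(n) = (-4/(-3 - 5) + 6/(-2)) + n = (-4/(-8) + 6*(-½)) + n = (-4*(-⅛) - 3) + n = (½ - 3) + n = -5/2 + n)
(A(10) + j(-19))² = ((-5/2 + 10) + (½)/(-19))² = (15/2 + (½)*(-1/19))² = (15/2 - 1/38)² = (142/19)² = 20164/361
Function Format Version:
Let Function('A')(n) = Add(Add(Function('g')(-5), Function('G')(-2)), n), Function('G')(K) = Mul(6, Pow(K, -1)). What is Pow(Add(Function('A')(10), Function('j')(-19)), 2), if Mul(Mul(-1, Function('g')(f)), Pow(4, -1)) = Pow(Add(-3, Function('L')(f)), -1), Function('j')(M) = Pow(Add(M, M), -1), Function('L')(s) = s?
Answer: Rational(20164, 361) ≈ 55.856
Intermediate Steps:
Function('j')(M) = Mul(Rational(1, 2), Pow(M, -1)) (Function('j')(M) = Pow(Mul(2, M), -1) = Mul(Rational(1, 2), Pow(M, -1)))
Function('g')(f) = Mul(-4, Pow(Add(-3, f), -1))
Function('A')(n) = Add(Rational(-5, 2), n) (Function('A')(n) = Add(Add(Mul(-4, Pow(Add(-3, -5), -1)), Mul(6, Pow(-2, -1))), n) = Add(Add(Mul(-4, Pow(-8, -1)), Mul(6, Rational(-1, 2))), n) = Add(Add(Mul(-4, Rational(-1, 8)), -3), n) = Add(Add(Rational(1, 2), -3), n) = Add(Rational(-5, 2), n))
Pow(Add(Function('A')(10), Function('j')(-19)), 2) = Pow(Add(Add(Rational(-5, 2), 10), Mul(Rational(1, 2), Pow(-19, -1))), 2) = Pow(Add(Rational(15, 2), Mul(Rational(1, 2), Rational(-1, 19))), 2) = Pow(Add(Rational(15, 2), Rational(-1, 38)), 2) = Pow(Rational(142, 19), 2) = Rational(20164, 361)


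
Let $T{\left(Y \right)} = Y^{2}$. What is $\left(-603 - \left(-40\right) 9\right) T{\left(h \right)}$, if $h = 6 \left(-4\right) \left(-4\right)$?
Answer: $-2239488$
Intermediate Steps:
$h = 96$ ($h = \left(-24\right) \left(-4\right) = 96$)
$\left(-603 - \left(-40\right) 9\right) T{\left(h \right)} = \left(-603 - \left(-40\right) 9\right) 96^{2} = \left(-603 - -360\right) 9216 = \left(-603 + 360\right) 9216 = \left(-243\right) 9216 = -2239488$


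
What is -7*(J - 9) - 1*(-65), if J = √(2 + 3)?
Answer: 128 - 7*√5 ≈ 112.35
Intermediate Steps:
J = √5 ≈ 2.2361
-7*(J - 9) - 1*(-65) = -7*(√5 - 9) - 1*(-65) = -7*(-9 + √5) + 65 = (63 - 7*√5) + 65 = 128 - 7*√5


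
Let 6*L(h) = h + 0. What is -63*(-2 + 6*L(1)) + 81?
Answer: 144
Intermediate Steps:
L(h) = h/6 (L(h) = (h + 0)/6 = h/6)
-63*(-2 + 6*L(1)) + 81 = -63*(-2 + 6*((⅙)*1)) + 81 = -63*(-2 + 6*(⅙)) + 81 = -63*(-2 + 1) + 81 = -63*(-1) + 81 = 63 + 81 = 144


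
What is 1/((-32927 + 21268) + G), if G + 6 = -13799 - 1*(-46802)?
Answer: 1/21338 ≈ 4.6865e-5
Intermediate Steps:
G = 32997 (G = -6 + (-13799 - 1*(-46802)) = -6 + (-13799 + 46802) = -6 + 33003 = 32997)
1/((-32927 + 21268) + G) = 1/((-32927 + 21268) + 32997) = 1/(-11659 + 32997) = 1/21338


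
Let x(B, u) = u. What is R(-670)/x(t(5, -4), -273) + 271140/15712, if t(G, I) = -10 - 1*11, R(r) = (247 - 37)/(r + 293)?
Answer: 332253565/19251128 ≈ 17.259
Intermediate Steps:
R(r) = 210/(293 + r)
t(G, I) = -21 (t(G, I) = -10 - 11 = -21)
R(-670)/x(t(5, -4), -273) + 271140/15712 = (210/(293 - 670))/(-273) + 271140/15712 = (210/(-377))*(-1/273) + 271140*(1/15712) = (210*(-1/377))*(-1/273) + 67785/3928 = -210/377*(-1/273) + 67785/3928 = 10/4901 + 67785/3928 = 332253565/19251128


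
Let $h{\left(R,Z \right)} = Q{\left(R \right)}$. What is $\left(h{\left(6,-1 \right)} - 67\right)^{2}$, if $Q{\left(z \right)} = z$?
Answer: $3721$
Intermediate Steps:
$h{\left(R,Z \right)} = R$
$\left(h{\left(6,-1 \right)} - 67\right)^{2} = \left(6 - 67\right)^{2} = \left(-61\right)^{2} = 3721$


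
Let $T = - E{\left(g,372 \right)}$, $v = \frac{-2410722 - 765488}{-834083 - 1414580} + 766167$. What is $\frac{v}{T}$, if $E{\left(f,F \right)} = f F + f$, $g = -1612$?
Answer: $\frac{1722854560931}{1352067093988} \approx 1.2742$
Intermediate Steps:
$E{\left(f,F \right)} = f + F f$ ($E{\left(f,F \right)} = F f + f = f + F f$)
$v = \frac{1722854560931}{2248663}$ ($v = - \frac{3176210}{-2248663} + 766167 = \left(-3176210\right) \left(- \frac{1}{2248663}\right) + 766167 = \frac{3176210}{2248663} + 766167 = \frac{1722854560931}{2248663} \approx 7.6617 \cdot 10^{5}$)
$T = 601276$ ($T = - \left(-1612\right) \left(1 + 372\right) = - \left(-1612\right) 373 = \left(-1\right) \left(-601276\right) = 601276$)
$\frac{v}{T} = \frac{1722854560931}{2248663 \cdot 601276} = \frac{1722854560931}{2248663} \cdot \frac{1}{601276} = \frac{1722854560931}{1352067093988}$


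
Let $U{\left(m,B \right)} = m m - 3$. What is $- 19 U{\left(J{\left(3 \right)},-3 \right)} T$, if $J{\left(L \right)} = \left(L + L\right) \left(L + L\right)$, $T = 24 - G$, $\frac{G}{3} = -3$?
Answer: $-810711$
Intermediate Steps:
$G = -9$ ($G = 3 \left(-3\right) = -9$)
$T = 33$ ($T = 24 - -9 = 24 + 9 = 33$)
$J{\left(L \right)} = 4 L^{2}$ ($J{\left(L \right)} = 2 L 2 L = 4 L^{2}$)
$U{\left(m,B \right)} = -3 + m^{2}$ ($U{\left(m,B \right)} = m^{2} - 3 = -3 + m^{2}$)
$- 19 U{\left(J{\left(3 \right)},-3 \right)} T = - 19 \left(-3 + \left(4 \cdot 3^{2}\right)^{2}\right) 33 = - 19 \left(-3 + \left(4 \cdot 9\right)^{2}\right) 33 = - 19 \left(-3 + 36^{2}\right) 33 = - 19 \left(-3 + 1296\right) 33 = \left(-19\right) 1293 \cdot 33 = \left(-24567\right) 33 = -810711$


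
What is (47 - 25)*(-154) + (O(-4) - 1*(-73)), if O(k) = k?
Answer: -3319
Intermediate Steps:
(47 - 25)*(-154) + (O(-4) - 1*(-73)) = (47 - 25)*(-154) + (-4 - 1*(-73)) = 22*(-154) + (-4 + 73) = -3388 + 69 = -3319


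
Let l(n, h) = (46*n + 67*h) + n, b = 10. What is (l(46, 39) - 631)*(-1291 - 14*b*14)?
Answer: -13472144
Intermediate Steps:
l(n, h) = 47*n + 67*h
(l(46, 39) - 631)*(-1291 - 14*b*14) = ((47*46 + 67*39) - 631)*(-1291 - 14*10*14) = ((2162 + 2613) - 631)*(-1291 - 140*14) = (4775 - 631)*(-1291 - 1960) = 4144*(-3251) = -13472144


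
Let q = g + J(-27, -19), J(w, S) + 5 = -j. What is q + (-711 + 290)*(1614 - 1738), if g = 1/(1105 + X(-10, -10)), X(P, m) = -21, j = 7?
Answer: 56576129/1084 ≈ 52192.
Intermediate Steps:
J(w, S) = -12 (J(w, S) = -5 - 1*7 = -5 - 7 = -12)
g = 1/1084 (g = 1/(1105 - 21) = 1/1084 ≈ 0.00092251)
q = -13007/1084 (q = 1/1084 - 12 = -13007/1084 ≈ -11.999)
q + (-711 + 290)*(1614 - 1738) = -13007/1084 + (-711 + 290)*(1614 - 1738) = -13007/1084 - 421*(-124) = -13007/1084 + 52204 = 56576129/1084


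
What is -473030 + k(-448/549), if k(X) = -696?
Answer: -473726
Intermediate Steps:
-473030 + k(-448/549) = -473030 - 696 = -473726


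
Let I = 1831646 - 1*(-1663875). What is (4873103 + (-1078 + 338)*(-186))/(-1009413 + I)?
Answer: 5010743/2486108 ≈ 2.0155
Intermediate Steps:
I = 3495521 (I = 1831646 + 1663875 = 3495521)
(4873103 + (-1078 + 338)*(-186))/(-1009413 + I) = (4873103 + (-1078 + 338)*(-186))/(-1009413 + 3495521) = (4873103 - 740*(-186))/2486108 = (4873103 + 137640)*(1/2486108) = 5010743*(1/2486108) = 5010743/2486108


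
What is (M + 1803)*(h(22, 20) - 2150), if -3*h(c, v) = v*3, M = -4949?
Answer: 6826820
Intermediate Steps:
h(c, v) = -v (h(c, v) = -v*3/3 = -v)
(M + 1803)*(h(22, 20) - 2150) = (-4949 + 1803)*(-1*20 - 2150) = -3146*(-20 - 2150) = -3146*(-2170) = 6826820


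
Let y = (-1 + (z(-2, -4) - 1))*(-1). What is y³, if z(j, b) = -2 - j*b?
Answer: 1728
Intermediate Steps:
z(j, b) = -2 - b*j
y = 12 (y = (-1 + ((-2 - 1*(-4)*(-2)) - 1))*(-1) = (-1 + ((-2 - 8) - 1))*(-1) = (-1 + (-10 - 1))*(-1) = (-1 - 11)*(-1) = -12*(-1) = 12)
y³ = 12³ = 1728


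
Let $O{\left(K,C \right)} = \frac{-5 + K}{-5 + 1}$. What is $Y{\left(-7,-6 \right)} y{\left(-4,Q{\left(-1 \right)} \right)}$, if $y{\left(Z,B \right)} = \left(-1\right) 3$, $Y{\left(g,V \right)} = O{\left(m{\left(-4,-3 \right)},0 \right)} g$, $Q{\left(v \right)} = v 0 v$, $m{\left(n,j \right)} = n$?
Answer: $\frac{189}{4} \approx 47.25$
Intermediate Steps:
$O{\left(K,C \right)} = \frac{5}{4} - \frac{K}{4}$ ($O{\left(K,C \right)} = \frac{-5 + K}{-4} = \left(-5 + K\right) \left(- \frac{1}{4}\right) = \frac{5}{4} - \frac{K}{4}$)
$Q{\left(v \right)} = 0$ ($Q{\left(v \right)} = 0 v = 0$)
$Y{\left(g,V \right)} = \frac{9 g}{4}$ ($Y{\left(g,V \right)} = \left(\frac{5}{4} - -1\right) g = \left(\frac{5}{4} + 1\right) g = \frac{9 g}{4}$)
$y{\left(Z,B \right)} = -3$
$Y{\left(-7,-6 \right)} y{\left(-4,Q{\left(-1 \right)} \right)} = \frac{9}{4} \left(-7\right) \left(-3\right) = \left(- \frac{63}{4}\right) \left(-3\right) = \frac{189}{4}$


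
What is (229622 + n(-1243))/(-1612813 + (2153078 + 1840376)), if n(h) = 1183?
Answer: 76935/793547 ≈ 0.096951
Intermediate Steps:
(229622 + n(-1243))/(-1612813 + (2153078 + 1840376)) = (229622 + 1183)/(-1612813 + (2153078 + 1840376)) = 230805/(-1612813 + 3993454) = 230805/2380641 = 230805*(1/2380641) = 76935/793547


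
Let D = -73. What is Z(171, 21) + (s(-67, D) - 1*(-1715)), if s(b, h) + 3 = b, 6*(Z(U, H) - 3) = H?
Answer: 3303/2 ≈ 1651.5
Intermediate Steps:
Z(U, H) = 3 + H/6
s(b, h) = -3 + b
Z(171, 21) + (s(-67, D) - 1*(-1715)) = (3 + (⅙)*21) + ((-3 - 67) - 1*(-1715)) = (3 + 7/2) + (-70 + 1715) = 13/2 + 1645 = 3303/2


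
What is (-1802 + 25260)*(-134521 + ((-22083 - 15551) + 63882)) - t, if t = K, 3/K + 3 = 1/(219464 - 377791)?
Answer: -1206391598050407/474982 ≈ -2.5399e+9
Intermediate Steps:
K = -474981/474982 (K = 3/(-3 + 1/(219464 - 377791)) = 3/(-3 + 1/(-158327)) = 3/(-3 - 1/158327) = 3/(-474982/158327) = 3*(-158327/474982) = -474981/474982 ≈ -1.0000)
t = -474981/474982 ≈ -1.0000
(-1802 + 25260)*(-134521 + ((-22083 - 15551) + 63882)) - t = (-1802 + 25260)*(-134521 + ((-22083 - 15551) + 63882)) - 1*(-474981/474982) = 23458*(-134521 + (-37634 + 63882)) + 474981/474982 = 23458*(-134521 + 26248) + 474981/474982 = 23458*(-108273) + 474981/474982 = -2539868034 + 474981/474982 = -1206391598050407/474982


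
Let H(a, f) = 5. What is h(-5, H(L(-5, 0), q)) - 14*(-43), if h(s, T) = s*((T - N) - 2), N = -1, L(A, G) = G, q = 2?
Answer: 582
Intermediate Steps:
h(s, T) = s*(-1 + T) (h(s, T) = s*((T - 1*(-1)) - 2) = s*((T + 1) - 2) = s*((1 + T) - 2) = s*(-1 + T))
h(-5, H(L(-5, 0), q)) - 14*(-43) = -5*(-1 + 5) - 14*(-43) = -5*4 + 602 = -20 + 602 = 582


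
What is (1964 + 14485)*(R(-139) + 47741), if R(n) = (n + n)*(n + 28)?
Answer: 1292874951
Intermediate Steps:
R(n) = 2*n*(28 + n) (R(n) = (2*n)*(28 + n) = 2*n*(28 + n))
(1964 + 14485)*(R(-139) + 47741) = (1964 + 14485)*(2*(-139)*(28 - 139) + 47741) = 16449*(2*(-139)*(-111) + 47741) = 16449*(30858 + 47741) = 16449*78599 = 1292874951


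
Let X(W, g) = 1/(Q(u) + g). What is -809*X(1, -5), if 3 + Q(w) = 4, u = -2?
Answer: 809/4 ≈ 202.25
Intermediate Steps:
Q(w) = 1 (Q(w) = -3 + 4 = 1)
X(W, g) = 1/(1 + g)
-809*X(1, -5) = -809/(1 - 5) = -809/(-4) = -809*(-¼) = 809/4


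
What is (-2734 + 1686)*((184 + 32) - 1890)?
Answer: 1754352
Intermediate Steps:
(-2734 + 1686)*((184 + 32) - 1890) = -1048*(216 - 1890) = -1048*(-1674) = 1754352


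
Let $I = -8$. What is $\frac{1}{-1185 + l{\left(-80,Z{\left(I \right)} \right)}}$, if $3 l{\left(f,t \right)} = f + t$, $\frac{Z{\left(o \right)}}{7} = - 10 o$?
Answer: $- \frac{1}{1025} \approx -0.00097561$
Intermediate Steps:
$Z{\left(o \right)} = - 70 o$ ($Z{\left(o \right)} = 7 \left(- 10 o\right) = - 70 o$)
$l{\left(f,t \right)} = \frac{f}{3} + \frac{t}{3}$ ($l{\left(f,t \right)} = \frac{f + t}{3} = \frac{f}{3} + \frac{t}{3}$)
$\frac{1}{-1185 + l{\left(-80,Z{\left(I \right)} \right)}} = \frac{1}{-1185 + \left(\frac{1}{3} \left(-80\right) + \frac{\left(-70\right) \left(-8\right)}{3}\right)} = \frac{1}{-1185 + \left(- \frac{80}{3} + \frac{1}{3} \cdot 560\right)} = \frac{1}{-1185 + \left(- \frac{80}{3} + \frac{560}{3}\right)} = \frac{1}{-1185 + 160} = \frac{1}{-1025} = - \frac{1}{1025}$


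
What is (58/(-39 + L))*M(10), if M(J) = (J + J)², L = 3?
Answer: -5800/9 ≈ -644.44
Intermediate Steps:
M(J) = 4*J² (M(J) = (2*J)² = 4*J²)
(58/(-39 + L))*M(10) = (58/(-39 + 3))*(4*10²) = (58/(-36))*(4*100) = -1/36*58*400 = -29/18*400 = -5800/9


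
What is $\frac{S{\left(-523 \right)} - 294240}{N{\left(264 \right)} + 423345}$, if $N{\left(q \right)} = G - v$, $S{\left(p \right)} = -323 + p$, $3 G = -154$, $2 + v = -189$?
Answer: $- \frac{442629}{635227} \approx -0.6968$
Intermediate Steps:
$v = -191$ ($v = -2 - 189 = -191$)
$G = - \frac{154}{3}$ ($G = \frac{1}{3} \left(-154\right) = - \frac{154}{3} \approx -51.333$)
$N{\left(q \right)} = \frac{419}{3}$ ($N{\left(q \right)} = - \frac{154}{3} - -191 = - \frac{154}{3} + 191 = \frac{419}{3}$)
$\frac{S{\left(-523 \right)} - 294240}{N{\left(264 \right)} + 423345} = \frac{\left(-323 - 523\right) - 294240}{\frac{419}{3} + 423345} = \frac{-846 - 294240}{\frac{1270454}{3}} = \left(-295086\right) \frac{3}{1270454} = - \frac{442629}{635227}$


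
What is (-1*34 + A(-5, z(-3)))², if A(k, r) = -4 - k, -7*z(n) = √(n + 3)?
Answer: 1089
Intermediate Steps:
z(n) = -√(3 + n)/7 (z(n) = -√(n + 3)/7 = -√(3 + n)/7)
(-1*34 + A(-5, z(-3)))² = (-1*34 + (-4 - 1*(-5)))² = (-34 + (-4 + 5))² = (-34 + 1)² = (-33)² = 1089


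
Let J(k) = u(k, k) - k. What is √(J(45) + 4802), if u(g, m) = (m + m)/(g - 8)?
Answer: √6515663/37 ≈ 68.989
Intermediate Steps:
u(g, m) = 2*m/(-8 + g) (u(g, m) = (2*m)/(-8 + g) = 2*m/(-8 + g))
J(k) = -k + 2*k/(-8 + k) (J(k) = 2*k/(-8 + k) - k = -k + 2*k/(-8 + k))
√(J(45) + 4802) = √(45*(10 - 1*45)/(-8 + 45) + 4802) = √(45*(10 - 45)/37 + 4802) = √(45*(1/37)*(-35) + 4802) = √(-1575/37 + 4802) = √(176099/37) = √6515663/37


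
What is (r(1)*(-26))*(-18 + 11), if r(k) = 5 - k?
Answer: 728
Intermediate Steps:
(r(1)*(-26))*(-18 + 11) = ((5 - 1*1)*(-26))*(-18 + 11) = ((5 - 1)*(-26))*(-7) = (4*(-26))*(-7) = -104*(-7) = 728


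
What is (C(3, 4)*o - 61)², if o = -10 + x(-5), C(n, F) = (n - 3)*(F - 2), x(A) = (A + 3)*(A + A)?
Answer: 3721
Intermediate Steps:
x(A) = 2*A*(3 + A) (x(A) = (3 + A)*(2*A) = 2*A*(3 + A))
C(n, F) = (-3 + n)*(-2 + F)
o = 10 (o = -10 + 2*(-5)*(3 - 5) = -10 + 2*(-5)*(-2) = -10 + 20 = 10)
(C(3, 4)*o - 61)² = ((6 - 3*4 - 2*3 + 4*3)*10 - 61)² = ((6 - 12 - 6 + 12)*10 - 61)² = (0*10 - 61)² = (0 - 61)² = (-61)² = 3721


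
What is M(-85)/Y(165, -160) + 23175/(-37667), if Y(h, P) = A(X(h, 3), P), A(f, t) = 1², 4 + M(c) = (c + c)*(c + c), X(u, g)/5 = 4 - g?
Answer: 1088402457/37667 ≈ 28895.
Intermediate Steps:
X(u, g) = 20 - 5*g (X(u, g) = 5*(4 - g) = 20 - 5*g)
M(c) = -4 + 4*c² (M(c) = -4 + (c + c)*(c + c) = -4 + (2*c)*(2*c) = -4 + 4*c²)
A(f, t) = 1
Y(h, P) = 1
M(-85)/Y(165, -160) + 23175/(-37667) = (-4 + 4*(-85)²)/1 + 23175/(-37667) = (-4 + 4*7225)*1 + 23175*(-1/37667) = (-4 + 28900)*1 - 23175/37667 = 28896*1 - 23175/37667 = 28896 - 23175/37667 = 1088402457/37667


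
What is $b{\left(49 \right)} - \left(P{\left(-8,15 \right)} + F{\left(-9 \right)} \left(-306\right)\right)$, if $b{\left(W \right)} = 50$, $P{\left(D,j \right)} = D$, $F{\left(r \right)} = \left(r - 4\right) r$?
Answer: $35860$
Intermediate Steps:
$F{\left(r \right)} = r \left(-4 + r\right)$ ($F{\left(r \right)} = \left(-4 + r\right) r = r \left(-4 + r\right)$)
$b{\left(49 \right)} - \left(P{\left(-8,15 \right)} + F{\left(-9 \right)} \left(-306\right)\right) = 50 - \left(-8 + - 9 \left(-4 - 9\right) \left(-306\right)\right) = 50 - \left(-8 + \left(-9\right) \left(-13\right) \left(-306\right)\right) = 50 - \left(-8 + 117 \left(-306\right)\right) = 50 - \left(-8 - 35802\right) = 50 - -35810 = 50 + 35810 = 35860$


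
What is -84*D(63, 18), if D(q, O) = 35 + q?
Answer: -8232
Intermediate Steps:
-84*D(63, 18) = -84*(35 + 63) = -84*98 = -8232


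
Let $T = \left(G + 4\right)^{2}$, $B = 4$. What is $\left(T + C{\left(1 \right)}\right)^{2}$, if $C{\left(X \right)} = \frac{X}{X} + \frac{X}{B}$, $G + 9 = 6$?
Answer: $\frac{81}{16} \approx 5.0625$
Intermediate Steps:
$G = -3$ ($G = -9 + 6 = -3$)
$T = 1$ ($T = \left(-3 + 4\right)^{2} = 1^{2} = 1$)
$C{\left(X \right)} = 1 + \frac{X}{4}$ ($C{\left(X \right)} = \frac{X}{X} + \frac{X}{4} = 1 + X \frac{1}{4} = 1 + \frac{X}{4}$)
$\left(T + C{\left(1 \right)}\right)^{2} = \left(1 + \left(1 + \frac{1}{4} \cdot 1\right)\right)^{2} = \left(1 + \left(1 + \frac{1}{4}\right)\right)^{2} = \left(1 + \frac{5}{4}\right)^{2} = \left(\frac{9}{4}\right)^{2} = \frac{81}{16}$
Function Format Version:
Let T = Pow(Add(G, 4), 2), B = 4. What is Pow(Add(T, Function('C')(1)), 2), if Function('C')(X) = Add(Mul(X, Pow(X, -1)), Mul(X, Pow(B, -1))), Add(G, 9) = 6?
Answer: Rational(81, 16) ≈ 5.0625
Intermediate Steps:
G = -3 (G = Add(-9, 6) = -3)
T = 1 (T = Pow(Add(-3, 4), 2) = Pow(1, 2) = 1)
Function('C')(X) = Add(1, Mul(Rational(1, 4), X)) (Function('C')(X) = Add(Mul(X, Pow(X, -1)), Mul(X, Pow(4, -1))) = Add(1, Mul(X, Rational(1, 4))) = Add(1, Mul(Rational(1, 4), X)))
Pow(Add(T, Function('C')(1)), 2) = Pow(Add(1, Add(1, Mul(Rational(1, 4), 1))), 2) = Pow(Add(1, Add(1, Rational(1, 4))), 2) = Pow(Add(1, Rational(5, 4)), 2) = Pow(Rational(9, 4), 2) = Rational(81, 16)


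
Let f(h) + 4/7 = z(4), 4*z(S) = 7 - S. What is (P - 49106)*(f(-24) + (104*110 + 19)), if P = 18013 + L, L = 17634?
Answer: -4318414363/28 ≈ -1.5423e+8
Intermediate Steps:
z(S) = 7/4 - S/4 (z(S) = (7 - S)/4 = 7/4 - S/4)
f(h) = 5/28 (f(h) = -4/7 + (7/4 - ¼*4) = -4/7 + (7/4 - 1) = -4/7 + ¾ = 5/28)
P = 35647 (P = 18013 + 17634 = 35647)
(P - 49106)*(f(-24) + (104*110 + 19)) = (35647 - 49106)*(5/28 + (104*110 + 19)) = -13459*(5/28 + (11440 + 19)) = -13459*(5/28 + 11459) = -13459*320857/28 = -4318414363/28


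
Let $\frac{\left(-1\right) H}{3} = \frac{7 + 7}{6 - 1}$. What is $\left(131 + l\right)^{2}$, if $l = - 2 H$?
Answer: $\frac{546121}{25} \approx 21845.0$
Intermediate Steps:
$H = - \frac{42}{5}$ ($H = - 3 \frac{7 + 7}{6 - 1} = - 3 \cdot \frac{14}{5} = - 3 \cdot 14 \cdot \frac{1}{5} = \left(-3\right) \frac{14}{5} = - \frac{42}{5} \approx -8.4$)
$l = \frac{84}{5}$ ($l = \left(-2\right) \left(- \frac{42}{5}\right) = \frac{84}{5} \approx 16.8$)
$\left(131 + l\right)^{2} = \left(131 + \frac{84}{5}\right)^{2} = \left(\frac{739}{5}\right)^{2} = \frac{546121}{25}$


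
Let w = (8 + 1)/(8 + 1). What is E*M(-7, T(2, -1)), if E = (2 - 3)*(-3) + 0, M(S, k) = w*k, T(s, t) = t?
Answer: -3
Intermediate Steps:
w = 1 (w = 9/9 = 9*(1/9) = 1)
M(S, k) = k (M(S, k) = 1*k = k)
E = 3 (E = -1*(-3) + 0 = 3 + 0 = 3)
E*M(-7, T(2, -1)) = 3*(-1) = -3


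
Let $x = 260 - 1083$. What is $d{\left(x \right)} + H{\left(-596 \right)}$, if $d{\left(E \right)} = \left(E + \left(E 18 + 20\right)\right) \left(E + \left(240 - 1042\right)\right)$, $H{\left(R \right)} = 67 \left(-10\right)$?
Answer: $25376955$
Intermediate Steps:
$H{\left(R \right)} = -670$
$x = -823$ ($x = 260 - 1083 = -823$)
$d{\left(E \right)} = \left(-802 + E\right) \left(20 + 19 E\right)$ ($d{\left(E \right)} = \left(E + \left(18 E + 20\right)\right) \left(E - 802\right) = \left(E + \left(20 + 18 E\right)\right) \left(-802 + E\right) = \left(20 + 19 E\right) \left(-802 + E\right) = \left(-802 + E\right) \left(20 + 19 E\right)$)
$d{\left(x \right)} + H{\left(-596 \right)} = \left(-16040 - -12524414 + 19 \left(-823\right)^{2}\right) - 670 = \left(-16040 + 12524414 + 19 \cdot 677329\right) - 670 = \left(-16040 + 12524414 + 12869251\right) - 670 = 25377625 - 670 = 25376955$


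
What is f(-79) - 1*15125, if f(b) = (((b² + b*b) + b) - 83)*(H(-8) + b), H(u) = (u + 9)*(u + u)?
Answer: -1185525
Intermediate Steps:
H(u) = 2*u*(9 + u) (H(u) = (9 + u)*(2*u) = 2*u*(9 + u))
f(b) = (-16 + b)*(-83 + b + 2*b²) (f(b) = (((b² + b*b) + b) - 83)*(2*(-8)*(9 - 8) + b) = (((b² + b²) + b) - 83)*(2*(-8)*1 + b) = ((2*b² + b) - 83)*(-16 + b) = ((b + 2*b²) - 83)*(-16 + b) = (-83 + b + 2*b²)*(-16 + b) = (-16 + b)*(-83 + b + 2*b²))
f(-79) - 1*15125 = (1328 - 99*(-79) - 31*(-79)² + 2*(-79)³) - 1*15125 = (1328 + 7821 - 31*6241 + 2*(-493039)) - 15125 = (1328 + 7821 - 193471 - 986078) - 15125 = -1170400 - 15125 = -1185525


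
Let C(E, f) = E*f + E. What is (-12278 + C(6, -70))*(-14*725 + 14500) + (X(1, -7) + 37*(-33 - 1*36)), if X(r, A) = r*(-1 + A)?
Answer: -55212761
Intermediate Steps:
C(E, f) = E + E*f
(-12278 + C(6, -70))*(-14*725 + 14500) + (X(1, -7) + 37*(-33 - 1*36)) = (-12278 + 6*(1 - 70))*(-14*725 + 14500) + (1*(-1 - 7) + 37*(-33 - 1*36)) = (-12278 + 6*(-69))*(-10150 + 14500) + (1*(-8) + 37*(-33 - 36)) = (-12278 - 414)*4350 + (-8 + 37*(-69)) = -12692*4350 + (-8 - 2553) = -55210200 - 2561 = -55212761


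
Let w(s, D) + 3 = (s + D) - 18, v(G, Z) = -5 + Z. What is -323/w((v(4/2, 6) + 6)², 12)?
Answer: -323/40 ≈ -8.0750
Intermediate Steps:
w(s, D) = -21 + D + s (w(s, D) = -3 + ((s + D) - 18) = -3 + ((D + s) - 18) = -3 + (-18 + D + s) = -21 + D + s)
-323/w((v(4/2, 6) + 6)², 12) = -323/(-21 + 12 + ((-5 + 6) + 6)²) = -323/(-21 + 12 + (1 + 6)²) = -323/(-21 + 12 + 7²) = -323/(-21 + 12 + 49) = -323/40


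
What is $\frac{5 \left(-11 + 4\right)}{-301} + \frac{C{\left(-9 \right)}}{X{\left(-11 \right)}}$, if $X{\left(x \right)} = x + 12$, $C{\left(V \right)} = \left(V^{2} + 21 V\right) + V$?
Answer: $- \frac{5026}{43} \approx -116.88$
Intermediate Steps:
$C{\left(V \right)} = V^{2} + 22 V$
$X{\left(x \right)} = 12 + x$
$\frac{5 \left(-11 + 4\right)}{-301} + \frac{C{\left(-9 \right)}}{X{\left(-11 \right)}} = \frac{5 \left(-11 + 4\right)}{-301} + \frac{\left(-9\right) \left(22 - 9\right)}{12 - 11} = 5 \left(-7\right) \left(- \frac{1}{301}\right) + \frac{\left(-9\right) 13}{1} = \left(-35\right) \left(- \frac{1}{301}\right) - 117 = \frac{5}{43} - 117 = - \frac{5026}{43}$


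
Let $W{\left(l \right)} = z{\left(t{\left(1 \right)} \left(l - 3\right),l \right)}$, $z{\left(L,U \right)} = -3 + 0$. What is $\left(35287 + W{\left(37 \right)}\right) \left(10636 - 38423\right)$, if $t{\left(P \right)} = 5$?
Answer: $-980436508$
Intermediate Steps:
$z{\left(L,U \right)} = -3$
$W{\left(l \right)} = -3$
$\left(35287 + W{\left(37 \right)}\right) \left(10636 - 38423\right) = \left(35287 - 3\right) \left(10636 - 38423\right) = 35284 \left(-27787\right) = -980436508$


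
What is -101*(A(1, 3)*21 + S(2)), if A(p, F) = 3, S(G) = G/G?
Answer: -6464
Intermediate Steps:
S(G) = 1
-101*(A(1, 3)*21 + S(2)) = -101*(3*21 + 1) = -101*(63 + 1) = -101*64 = -6464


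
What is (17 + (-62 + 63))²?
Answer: 324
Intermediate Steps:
(17 + (-62 + 63))² = (17 + 1)² = 18² = 324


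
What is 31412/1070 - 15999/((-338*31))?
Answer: 173126933/5605730 ≈ 30.884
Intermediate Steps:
31412/1070 - 15999/((-338*31)) = 31412*(1/1070) - 15999/(-10478) = 15706/535 - 15999*(-1/10478) = 15706/535 + 15999/10478 = 173126933/5605730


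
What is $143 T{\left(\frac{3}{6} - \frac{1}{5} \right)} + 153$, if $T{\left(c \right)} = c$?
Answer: $\frac{1959}{10} \approx 195.9$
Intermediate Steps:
$143 T{\left(\frac{3}{6} - \frac{1}{5} \right)} + 153 = 143 \left(\frac{3}{6} - \frac{1}{5}\right) + 153 = 143 \left(3 \cdot \frac{1}{6} - \frac{1}{5}\right) + 153 = 143 \left(\frac{1}{2} - \frac{1}{5}\right) + 153 = 143 \cdot \frac{3}{10} + 153 = \frac{429}{10} + 153 = \frac{1959}{10}$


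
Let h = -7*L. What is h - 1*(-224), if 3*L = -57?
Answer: 357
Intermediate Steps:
L = -19 (L = (1/3)*(-57) = -19)
h = 133 (h = -7*(-19) = 133)
h - 1*(-224) = 133 - 1*(-224) = 133 + 224 = 357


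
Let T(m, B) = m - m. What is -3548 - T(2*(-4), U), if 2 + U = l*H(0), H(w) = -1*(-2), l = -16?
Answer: -3548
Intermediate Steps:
H(w) = 2
U = -34 (U = -2 - 16*2 = -2 - 32 = -34)
T(m, B) = 0
-3548 - T(2*(-4), U) = -3548 - 1*0 = -3548 + 0 = -3548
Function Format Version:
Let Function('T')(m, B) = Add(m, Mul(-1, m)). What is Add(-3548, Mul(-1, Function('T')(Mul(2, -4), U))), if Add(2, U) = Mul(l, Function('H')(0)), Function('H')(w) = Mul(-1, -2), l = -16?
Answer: -3548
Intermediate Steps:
Function('H')(w) = 2
U = -34 (U = Add(-2, Mul(-16, 2)) = Add(-2, -32) = -34)
Function('T')(m, B) = 0
Add(-3548, Mul(-1, Function('T')(Mul(2, -4), U))) = Add(-3548, Mul(-1, 0)) = Add(-3548, 0) = -3548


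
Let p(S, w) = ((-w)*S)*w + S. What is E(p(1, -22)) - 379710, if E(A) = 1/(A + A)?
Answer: -366799861/966 ≈ -3.7971e+5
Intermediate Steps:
p(S, w) = S - S*w**2 (p(S, w) = (-S*w)*w + S = -S*w**2 + S = S - S*w**2)
E(A) = 1/(2*A)
E(p(1, -22)) - 379710 = 1/(2*((1*(1 - 1*(-22)**2)))) - 379710 = 1/(2*((1*(1 - 1*484)))) - 379710 = 1/(2*((1*(1 - 484)))) - 379710 = 1/(2*((1*(-483)))) - 379710 = (1/2)/(-483) - 379710 = (1/2)*(-1/483) - 379710 = -1/966 - 379710 = -366799861/966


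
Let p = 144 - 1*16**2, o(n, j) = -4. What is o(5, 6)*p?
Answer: 448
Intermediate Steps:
p = -112 (p = 144 - 1*256 = 144 - 256 = -112)
o(5, 6)*p = -4*(-112) = 448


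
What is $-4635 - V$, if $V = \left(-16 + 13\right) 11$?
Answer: $-4602$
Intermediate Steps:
$V = -33$ ($V = \left(-3\right) 11 = -33$)
$-4635 - V = -4635 - -33 = -4635 + 33 = -4602$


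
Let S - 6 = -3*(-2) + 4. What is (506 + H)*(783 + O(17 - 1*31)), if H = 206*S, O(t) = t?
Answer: 2923738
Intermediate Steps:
S = 16 (S = 6 + (-3*(-2) + 4) = 6 + (6 + 4) = 6 + 10 = 16)
H = 3296 (H = 206*16 = 3296)
(506 + H)*(783 + O(17 - 1*31)) = (506 + 3296)*(783 + (17 - 1*31)) = 3802*(783 + (17 - 31)) = 3802*(783 - 14) = 3802*769 = 2923738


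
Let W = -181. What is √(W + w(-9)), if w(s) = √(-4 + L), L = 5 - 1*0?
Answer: 6*I*√5 ≈ 13.416*I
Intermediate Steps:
L = 5 (L = 5 + 0 = 5)
w(s) = 1 (w(s) = √(-4 + 5) = √1 = 1)
√(W + w(-9)) = √(-181 + 1) = √(-180) = 6*I*√5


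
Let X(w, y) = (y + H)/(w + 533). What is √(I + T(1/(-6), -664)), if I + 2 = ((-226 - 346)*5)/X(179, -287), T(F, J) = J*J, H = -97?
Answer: √16063089/6 ≈ 667.98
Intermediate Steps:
T(F, J) = J²
X(w, y) = (-97 + y)/(533 + w) (X(w, y) = (y - 97)/(w + 533) = (-97 + y)/(533 + w))
I = 63611/12 (I = -2 + ((-226 - 346)*5)/(((-97 - 287)/(533 + 179))) = -2 + (-572*5)/((-384/712)) = -2 - 2860/((1/712)*(-384)) = -2 - 2860/(-48/89) = -2 - 2860*(-89/48) = -2 + 63635/12 = 63611/12 ≈ 5300.9)
√(I + T(1/(-6), -664)) = √(63611/12 + (-664)²) = √(63611/12 + 440896) = √(5354363/12) = √16063089/6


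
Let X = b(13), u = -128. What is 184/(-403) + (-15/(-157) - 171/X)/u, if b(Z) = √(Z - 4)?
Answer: -48631/4049344 ≈ -0.012010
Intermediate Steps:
b(Z) = √(-4 + Z)
X = 3 (X = √(-4 + 13) = √9 = 3)
184/(-403) + (-15/(-157) - 171/X)/u = 184/(-403) + (-15/(-157) - 171/3)/(-128) = 184*(-1/403) + (-15*(-1/157) - 171*⅓)*(-1/128) = -184/403 + (15/157 - 57)*(-1/128) = -184/403 - 8934/157*(-1/128) = -184/403 + 4467/10048 = -48631/4049344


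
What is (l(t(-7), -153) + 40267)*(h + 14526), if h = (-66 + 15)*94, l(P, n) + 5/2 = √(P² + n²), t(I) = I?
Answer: 391854114 + 9732*√23458 ≈ 3.9334e+8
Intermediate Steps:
l(P, n) = -5/2 + √(P² + n²)
h = -4794 (h = -51*94 = -4794)
(l(t(-7), -153) + 40267)*(h + 14526) = ((-5/2 + √((-7)² + (-153)²)) + 40267)*(-4794 + 14526) = ((-5/2 + √(49 + 23409)) + 40267)*9732 = ((-5/2 + √23458) + 40267)*9732 = (80529/2 + √23458)*9732 = 391854114 + 9732*√23458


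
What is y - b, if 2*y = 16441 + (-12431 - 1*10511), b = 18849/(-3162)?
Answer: -1709872/527 ≈ -3244.5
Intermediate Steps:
b = -6283/1054 (b = 18849*(-1/3162) = -6283/1054 ≈ -5.9611)
y = -6501/2 (y = (16441 + (-12431 - 1*10511))/2 = (16441 + (-12431 - 10511))/2 = (16441 - 22942)/2 = (½)*(-6501) = -6501/2 ≈ -3250.5)
y - b = -6501/2 - 1*(-6283/1054) = -6501/2 + 6283/1054 = -1709872/527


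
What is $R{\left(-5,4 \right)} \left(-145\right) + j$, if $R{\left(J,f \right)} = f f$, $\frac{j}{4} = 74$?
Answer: $-2024$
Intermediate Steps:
$j = 296$ ($j = 4 \cdot 74 = 296$)
$R{\left(J,f \right)} = f^{2}$
$R{\left(-5,4 \right)} \left(-145\right) + j = 4^{2} \left(-145\right) + 296 = 16 \left(-145\right) + 296 = -2320 + 296 = -2024$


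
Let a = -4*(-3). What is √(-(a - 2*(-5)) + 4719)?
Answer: √4697 ≈ 68.535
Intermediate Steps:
a = 12
√(-(a - 2*(-5)) + 4719) = √(-(12 - 2*(-5)) + 4719) = √(-(12 + 10) + 4719) = √(-1*22 + 4719) = √(-22 + 4719) = √4697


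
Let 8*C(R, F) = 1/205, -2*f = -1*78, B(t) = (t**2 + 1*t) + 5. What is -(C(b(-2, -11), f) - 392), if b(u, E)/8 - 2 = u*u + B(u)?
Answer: 642879/1640 ≈ 392.00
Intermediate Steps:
B(t) = 5 + t + t**2 (B(t) = (t**2 + t) + 5 = (t + t**2) + 5 = 5 + t + t**2)
f = 39 (f = -(-1)*78/2 = -1/2*(-78) = 39)
b(u, E) = 56 + 8*u + 16*u**2 (b(u, E) = 16 + 8*(u*u + (5 + u + u**2)) = 16 + 8*(u**2 + (5 + u + u**2)) = 16 + 8*(5 + u + 2*u**2) = 16 + (40 + 8*u + 16*u**2) = 56 + 8*u + 16*u**2)
C(R, F) = 1/1640 (C(R, F) = (1/8)/205 = (1/8)*(1/205) = 1/1640)
-(C(b(-2, -11), f) - 392) = -(1/1640 - 392) = -1*(-642879/1640) = 642879/1640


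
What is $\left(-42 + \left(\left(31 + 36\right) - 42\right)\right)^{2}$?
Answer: $289$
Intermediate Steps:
$\left(-42 + \left(\left(31 + 36\right) - 42\right)\right)^{2} = \left(-42 + \left(67 - 42\right)\right)^{2} = \left(-42 + 25\right)^{2} = \left(-17\right)^{2} = 289$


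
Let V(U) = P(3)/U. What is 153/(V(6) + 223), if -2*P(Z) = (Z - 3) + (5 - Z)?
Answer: 918/1337 ≈ 0.68661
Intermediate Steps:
P(Z) = -1 (P(Z) = -((Z - 3) + (5 - Z))/2 = -((-3 + Z) + (5 - Z))/2 = -½*2 = -1)
V(U) = -1/U
153/(V(6) + 223) = 153/(-1/6 + 223) = 153/(-1*⅙ + 223) = 153/(-⅙ + 223) = 153/(1337/6) = (6/1337)*153 = 918/1337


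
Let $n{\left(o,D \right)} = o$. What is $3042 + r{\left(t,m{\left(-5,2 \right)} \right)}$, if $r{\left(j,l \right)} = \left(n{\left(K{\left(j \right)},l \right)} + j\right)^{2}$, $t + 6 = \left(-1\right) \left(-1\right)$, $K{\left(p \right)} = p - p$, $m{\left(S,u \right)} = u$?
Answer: $3067$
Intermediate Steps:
$K{\left(p \right)} = 0$
$t = -5$ ($t = -6 - -1 = -6 + 1 = -5$)
$r{\left(j,l \right)} = j^{2}$ ($r{\left(j,l \right)} = \left(0 + j\right)^{2} = j^{2}$)
$3042 + r{\left(t,m{\left(-5,2 \right)} \right)} = 3042 + \left(-5\right)^{2} = 3042 + 25 = 3067$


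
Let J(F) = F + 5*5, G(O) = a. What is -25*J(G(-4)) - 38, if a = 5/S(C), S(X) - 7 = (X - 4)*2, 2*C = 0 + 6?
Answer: -688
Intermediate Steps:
C = 3 (C = (0 + 6)/2 = (½)*6 = 3)
S(X) = -1 + 2*X (S(X) = 7 + (X - 4)*2 = 7 + (-4 + X)*2 = 7 + (-8 + 2*X) = -1 + 2*X)
a = 1 (a = 5/(-1 + 2*3) = 5/(-1 + 6) = 5/5 = 5*(⅕) = 1)
G(O) = 1
J(F) = 25 + F (J(F) = F + 25 = 25 + F)
-25*J(G(-4)) - 38 = -25*(25 + 1) - 38 = -25*26 - 38 = -650 - 38 = -688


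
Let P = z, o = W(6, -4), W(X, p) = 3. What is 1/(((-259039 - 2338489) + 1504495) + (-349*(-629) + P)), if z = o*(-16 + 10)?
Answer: -1/873530 ≈ -1.1448e-6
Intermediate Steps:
o = 3
z = -18 (z = 3*(-16 + 10) = 3*(-6) = -18)
P = -18
1/(((-259039 - 2338489) + 1504495) + (-349*(-629) + P)) = 1/(((-259039 - 2338489) + 1504495) + (-349*(-629) - 18)) = 1/((-2597528 + 1504495) + (219521 - 18)) = 1/(-1093033 + 219503) = 1/(-873530) = -1/873530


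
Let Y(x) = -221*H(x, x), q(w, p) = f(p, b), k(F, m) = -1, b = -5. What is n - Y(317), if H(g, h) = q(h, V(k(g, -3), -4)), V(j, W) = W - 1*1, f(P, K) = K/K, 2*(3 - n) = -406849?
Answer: 407297/2 ≈ 2.0365e+5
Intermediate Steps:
n = 406855/2 (n = 3 - 1/2*(-406849) = 3 + 406849/2 = 406855/2 ≈ 2.0343e+5)
f(P, K) = 1
V(j, W) = -1 + W (V(j, W) = W - 1 = -1 + W)
q(w, p) = 1
H(g, h) = 1
Y(x) = -221 (Y(x) = -221*1 = -221)
n - Y(317) = 406855/2 - 1*(-221) = 406855/2 + 221 = 407297/2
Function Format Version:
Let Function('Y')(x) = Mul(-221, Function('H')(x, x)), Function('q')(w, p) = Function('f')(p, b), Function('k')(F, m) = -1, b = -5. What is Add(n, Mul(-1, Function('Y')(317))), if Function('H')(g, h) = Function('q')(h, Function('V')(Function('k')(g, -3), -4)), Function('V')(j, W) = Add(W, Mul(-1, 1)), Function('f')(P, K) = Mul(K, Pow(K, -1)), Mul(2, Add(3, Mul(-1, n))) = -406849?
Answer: Rational(407297, 2) ≈ 2.0365e+5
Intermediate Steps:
n = Rational(406855, 2) (n = Add(3, Mul(Rational(-1, 2), -406849)) = Add(3, Rational(406849, 2)) = Rational(406855, 2) ≈ 2.0343e+5)
Function('f')(P, K) = 1
Function('V')(j, W) = Add(-1, W) (Function('V')(j, W) = Add(W, -1) = Add(-1, W))
Function('q')(w, p) = 1
Function('H')(g, h) = 1
Function('Y')(x) = -221 (Function('Y')(x) = Mul(-221, 1) = -221)
Add(n, Mul(-1, Function('Y')(317))) = Add(Rational(406855, 2), Mul(-1, -221)) = Add(Rational(406855, 2), 221) = Rational(407297, 2)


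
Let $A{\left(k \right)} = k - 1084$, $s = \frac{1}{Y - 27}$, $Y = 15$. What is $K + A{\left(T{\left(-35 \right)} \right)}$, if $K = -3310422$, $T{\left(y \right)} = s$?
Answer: $- \frac{39738073}{12} \approx -3.3115 \cdot 10^{6}$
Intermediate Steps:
$s = - \frac{1}{12}$ ($s = \frac{1}{15 - 27} = \frac{1}{-12} = - \frac{1}{12} \approx -0.083333$)
$T{\left(y \right)} = - \frac{1}{12}$
$A{\left(k \right)} = -1084 + k$
$K + A{\left(T{\left(-35 \right)} \right)} = -3310422 - \frac{13009}{12} = - \frac{39738073}{12}$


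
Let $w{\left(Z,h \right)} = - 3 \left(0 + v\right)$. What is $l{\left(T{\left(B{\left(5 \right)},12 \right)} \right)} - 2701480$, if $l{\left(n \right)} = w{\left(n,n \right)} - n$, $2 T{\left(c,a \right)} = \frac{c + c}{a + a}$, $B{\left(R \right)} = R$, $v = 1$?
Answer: $- \frac{64835597}{24} \approx -2.7015 \cdot 10^{6}$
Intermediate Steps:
$w{\left(Z,h \right)} = -3$ ($w{\left(Z,h \right)} = - 3 \left(0 + 1\right) = \left(-3\right) 1 = -3$)
$T{\left(c,a \right)} = \frac{c}{2 a}$ ($T{\left(c,a \right)} = \frac{\left(c + c\right) \frac{1}{a + a}}{2} = \frac{2 c \frac{1}{2 a}}{2} = \frac{c \frac{1}{a}}{2} = \frac{c}{2 a}$)
$l{\left(n \right)} = -3 - n$
$l{\left(T{\left(B{\left(5 \right)},12 \right)} \right)} - 2701480 = \left(-3 - \frac{1}{2} \cdot 5 \cdot \frac{1}{12}\right) - 2701480 = \left(-3 - \frac{5}{24}\right) - 2701480 = - \frac{77}{24} - 2701480 = - \frac{64835597}{24}$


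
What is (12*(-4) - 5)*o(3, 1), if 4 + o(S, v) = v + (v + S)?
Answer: -53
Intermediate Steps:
o(S, v) = -4 + S + 2*v (o(S, v) = -4 + (v + (v + S)) = -4 + (v + (S + v)) = -4 + (S + 2*v) = -4 + S + 2*v)
(12*(-4) - 5)*o(3, 1) = (12*(-4) - 5)*(-4 + 3 + 2*1) = (-48 - 5)*(-4 + 3 + 2) = -53*1 = -53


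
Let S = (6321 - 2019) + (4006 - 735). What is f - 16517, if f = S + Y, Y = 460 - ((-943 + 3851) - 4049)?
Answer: -7343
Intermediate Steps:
S = 7573 (S = 4302 + 3271 = 7573)
Y = 1601 (Y = 460 - (2908 - 4049) = 460 - 1*(-1141) = 460 + 1141 = 1601)
f = 9174 (f = 7573 + 1601 = 9174)
f - 16517 = 9174 - 16517 = -7343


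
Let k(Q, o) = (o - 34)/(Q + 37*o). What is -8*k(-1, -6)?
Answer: -320/223 ≈ -1.4350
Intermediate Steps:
k(Q, o) = (-34 + o)/(Q + 37*o)
-8*k(-1, -6) = -8*(-34 - 6)/(-1 + 37*(-6)) = -8*(-40)/(-1 - 222) = -8*(-40)/(-223) = -(-8)*(-40)/223 = -8*40/223 = -320/223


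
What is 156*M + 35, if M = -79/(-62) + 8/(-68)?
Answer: 113527/527 ≈ 215.42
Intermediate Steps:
M = 1219/1054 (M = -79*(-1/62) + 8*(-1/68) = 79/62 - 2/17 = 1219/1054 ≈ 1.1565)
156*M + 35 = 156*(1219/1054) + 35 = 95082/527 + 35 = 113527/527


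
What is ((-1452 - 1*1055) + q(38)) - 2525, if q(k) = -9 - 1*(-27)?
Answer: -5014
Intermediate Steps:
q(k) = 18 (q(k) = -9 + 27 = 18)
((-1452 - 1*1055) + q(38)) - 2525 = ((-1452 - 1*1055) + 18) - 2525 = ((-1452 - 1055) + 18) - 2525 = (-2507 + 18) - 2525 = -2489 - 2525 = -5014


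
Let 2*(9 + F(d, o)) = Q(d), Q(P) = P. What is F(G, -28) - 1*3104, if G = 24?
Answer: -3101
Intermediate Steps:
F(d, o) = -9 + d/2
F(G, -28) - 1*3104 = (-9 + (1/2)*24) - 1*3104 = (-9 + 12) - 3104 = 3 - 3104 = -3101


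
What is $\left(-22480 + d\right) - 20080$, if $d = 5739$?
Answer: $-36821$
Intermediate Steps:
$\left(-22480 + d\right) - 20080 = \left(-22480 + 5739\right) - 20080 = -16741 - 20080 = -36821$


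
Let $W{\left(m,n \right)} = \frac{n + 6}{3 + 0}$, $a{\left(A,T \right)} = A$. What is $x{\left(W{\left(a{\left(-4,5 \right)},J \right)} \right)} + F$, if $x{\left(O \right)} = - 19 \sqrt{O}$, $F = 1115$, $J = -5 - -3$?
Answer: $1115 - \frac{38 \sqrt{3}}{3} \approx 1093.1$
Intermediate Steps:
$J = -2$ ($J = -5 + 3 = -2$)
$W{\left(m,n \right)} = 2 + \frac{n}{3}$ ($W{\left(m,n \right)} = \frac{6 + n}{3} = \left(6 + n\right) \frac{1}{3} = 2 + \frac{n}{3}$)
$x{\left(W{\left(a{\left(-4,5 \right)},J \right)} \right)} + F = - 19 \sqrt{2 + \frac{1}{3} \left(-2\right)} + 1115 = - 19 \sqrt{2 - \frac{2}{3}} + 1115 = - 19 \sqrt{\frac{4}{3}} + 1115 = - 19 \frac{2 \sqrt{3}}{3} + 1115 = - \frac{38 \sqrt{3}}{3} + 1115 = 1115 - \frac{38 \sqrt{3}}{3}$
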